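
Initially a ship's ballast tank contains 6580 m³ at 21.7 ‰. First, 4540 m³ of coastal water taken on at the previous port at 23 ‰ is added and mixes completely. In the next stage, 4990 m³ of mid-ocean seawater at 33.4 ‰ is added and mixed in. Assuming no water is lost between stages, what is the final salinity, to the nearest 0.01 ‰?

Mass of salt is conserved:
Initial salt = 6,580×21.7 = 142,786
After stage 1: salt = 142,786 + 4,540×23 = 247,206; volume = 11,120 m³; S = 22.231 ‰
After stage 2: salt = 247,206 + 4,990×33.4 = 413,872; volume = 16,110 m³
S = 413,872 / 16,110 = 25.6904 ‰

25.69 ‰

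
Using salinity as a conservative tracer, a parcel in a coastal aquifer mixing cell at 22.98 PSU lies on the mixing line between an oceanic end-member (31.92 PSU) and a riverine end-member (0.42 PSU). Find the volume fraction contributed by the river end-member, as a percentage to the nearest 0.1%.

Let f be the freshwater fraction. Salt balance per unit volume:
f×0.42 + (1−f)×31.92 = 22.98
f = (31.92 − 22.98) / (31.92 − 0.42) = 8.94/31.5 = 0.2838

28.4%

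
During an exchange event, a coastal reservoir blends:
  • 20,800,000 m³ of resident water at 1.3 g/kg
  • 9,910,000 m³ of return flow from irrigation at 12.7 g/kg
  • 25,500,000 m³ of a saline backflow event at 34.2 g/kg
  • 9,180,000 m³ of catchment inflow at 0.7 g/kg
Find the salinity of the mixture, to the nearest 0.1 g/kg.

Total salt / total volume:
salt = 20,800,000×1.3 + 9,910,000×12.7 + 25,500,000×34.2 + 9,180,000×0.7 = 27,040,000 + 125,857,000 + 872,100,000 + 6,426,000 = 1,031,423,000
volume = 20,800,000 + 9,910,000 + 25,500,000 + 9,180,000 = 65,390,000 m³
S = 1,031,423,000 / 65,390,000 = 15.773 g/kg

15.8 g/kg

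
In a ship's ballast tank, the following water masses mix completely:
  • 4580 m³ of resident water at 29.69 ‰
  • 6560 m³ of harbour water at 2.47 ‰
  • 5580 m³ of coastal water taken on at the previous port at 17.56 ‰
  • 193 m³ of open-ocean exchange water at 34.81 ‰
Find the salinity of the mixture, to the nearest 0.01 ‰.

15.19 ‰

Mass of salt is conserved:
salt = 4,580×29.69 + 6,560×2.47 + 5,580×17.56 + 193×34.81 = 135,980.2 + 16,203.2 + 97,984.8 + 6,718.33 = 256,886.53
volume = 4,580 + 6,560 + 5,580 + 193 = 16,913 m³
S = 256,886.53 / 16,913 = 15.1887 ‰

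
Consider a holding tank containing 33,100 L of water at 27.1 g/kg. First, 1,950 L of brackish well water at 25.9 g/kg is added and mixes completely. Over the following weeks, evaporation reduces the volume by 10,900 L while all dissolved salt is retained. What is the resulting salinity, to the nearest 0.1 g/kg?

39.2 g/kg

After mixing: salt = 33,100×27.1 + 1,950×25.9 = 947,515; volume = 35,050 L
After evaporation: salt unchanged = 947,515; volume = 35,050 − 10,900 = 24,150 L
S = 947,515 / 24,150 = 39.2346 g/kg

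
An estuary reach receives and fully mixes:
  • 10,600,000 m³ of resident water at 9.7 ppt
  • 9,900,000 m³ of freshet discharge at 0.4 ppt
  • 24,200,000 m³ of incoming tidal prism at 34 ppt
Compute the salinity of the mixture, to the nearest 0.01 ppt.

20.80 ppt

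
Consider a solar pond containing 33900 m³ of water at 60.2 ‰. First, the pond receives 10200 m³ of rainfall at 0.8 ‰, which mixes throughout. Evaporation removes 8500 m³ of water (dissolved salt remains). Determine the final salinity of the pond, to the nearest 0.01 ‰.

57.55 ‰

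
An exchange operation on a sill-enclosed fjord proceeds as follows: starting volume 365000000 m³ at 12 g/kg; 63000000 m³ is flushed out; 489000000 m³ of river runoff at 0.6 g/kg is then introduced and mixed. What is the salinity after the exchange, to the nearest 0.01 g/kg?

4.95 g/kg

Remaining after removal: 302,000,000 m³ at 12 g/kg (salt = 3,624,000,000)
After addition: salt = 3,624,000,000 + 489,000,000×0.6 = 3,917,400,000; volume = 791,000,000 m³
S = 3,917,400,000 / 791,000,000 = 4.9525 g/kg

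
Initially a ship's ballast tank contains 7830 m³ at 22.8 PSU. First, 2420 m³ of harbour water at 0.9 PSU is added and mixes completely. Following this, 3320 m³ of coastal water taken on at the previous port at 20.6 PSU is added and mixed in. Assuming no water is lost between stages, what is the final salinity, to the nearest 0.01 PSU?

By conservation of dissolved salt,
Initial salt = 7,830×22.8 = 178,524
After stage 1: salt = 178,524 + 2,420×0.9 = 180,702; volume = 10,250 m³; S = 17.629 PSU
After stage 2: salt = 180,702 + 3,320×20.6 = 249,094; volume = 13,570 m³
S = 249,094 / 13,570 = 18.3562 PSU

18.36 PSU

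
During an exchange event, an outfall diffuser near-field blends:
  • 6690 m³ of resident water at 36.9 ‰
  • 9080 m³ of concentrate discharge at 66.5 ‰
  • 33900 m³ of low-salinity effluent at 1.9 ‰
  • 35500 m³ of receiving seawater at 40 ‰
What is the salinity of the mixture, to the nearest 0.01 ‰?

27.42 ‰

Salt balance:
salt = 6,690×36.9 + 9,080×66.5 + 33,900×1.9 + 35,500×40 = 246,861 + 603,820 + 64,410 + 1,420,000 = 2,335,091
volume = 6,690 + 9,080 + 33,900 + 35,500 = 85,170 m³
S = 2,335,091 / 85,170 = 27.4168 ‰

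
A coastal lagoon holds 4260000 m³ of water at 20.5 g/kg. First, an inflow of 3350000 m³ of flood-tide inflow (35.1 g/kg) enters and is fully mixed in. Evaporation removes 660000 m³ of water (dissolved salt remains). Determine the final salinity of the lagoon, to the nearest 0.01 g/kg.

After mixing: salt = 4,260,000×20.5 + 3,350,000×35.1 = 204,915,000; volume = 7,610,000 m³
After evaporation: salt unchanged = 204,915,000; volume = 7,610,000 − 660,000 = 6,950,000 m³
S = 204,915,000 / 6,950,000 = 29.4842 g/kg

29.48 g/kg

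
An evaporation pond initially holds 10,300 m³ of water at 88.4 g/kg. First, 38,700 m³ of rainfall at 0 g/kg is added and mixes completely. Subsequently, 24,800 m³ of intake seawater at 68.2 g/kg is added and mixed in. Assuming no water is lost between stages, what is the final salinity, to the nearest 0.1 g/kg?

35.3 g/kg

Weighted by volume,
Initial salt = 10,300×88.4 = 910,520
After stage 1: salt = 910,520 + 38,700×0 = 910,520; volume = 49,000 m³; S = 18.582 g/kg
After stage 2: salt = 910,520 + 24,800×68.2 = 2,601,880; volume = 73,800 m³
S = 2,601,880 / 73,800 = 35.2558 g/kg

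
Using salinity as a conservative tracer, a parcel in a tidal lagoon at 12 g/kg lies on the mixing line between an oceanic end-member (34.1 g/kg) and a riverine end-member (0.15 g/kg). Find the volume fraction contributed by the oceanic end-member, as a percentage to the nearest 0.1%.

Let g be the oceanic fraction. Salt balance per unit volume:
g×34.1 + (1−g)×0.15 = 12
g = (12 − 0.15) / (34.1 − 0.15) = 11.85/33.95 = 0.349

34.9%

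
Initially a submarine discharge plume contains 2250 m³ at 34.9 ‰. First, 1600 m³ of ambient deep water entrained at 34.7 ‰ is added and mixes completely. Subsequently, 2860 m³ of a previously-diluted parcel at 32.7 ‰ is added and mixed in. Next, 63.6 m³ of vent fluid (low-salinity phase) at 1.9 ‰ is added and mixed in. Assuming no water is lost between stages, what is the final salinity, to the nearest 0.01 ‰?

33.61 ‰

Total salt / total volume:
Initial salt = 2,250×34.9 = 78,525
After stage 1: salt = 78,525 + 1,600×34.7 = 134,045; volume = 3,850 m³; S = 34.817 ‰
After stage 2: salt = 134,045 + 2,860×32.7 = 227,567; volume = 6,710 m³; S = 33.915 ‰
After stage 3: salt = 227,567 + 63.6×1.9 = 227,687.84; volume = 6,773.6 m³
S = 227,687.84 / 6,773.6 = 33.614 ‰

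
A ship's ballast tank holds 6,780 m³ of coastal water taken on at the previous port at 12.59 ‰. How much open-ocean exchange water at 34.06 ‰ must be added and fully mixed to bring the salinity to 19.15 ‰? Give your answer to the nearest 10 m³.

Salt balance: 6,780×12.59 + V×34.06 = (6,780+V)×19.15
85,360.2 + 34.06V = 129,837 + 19.15V
44,476.8 = 14.91V
V = 2,983.02 m³

2980 m³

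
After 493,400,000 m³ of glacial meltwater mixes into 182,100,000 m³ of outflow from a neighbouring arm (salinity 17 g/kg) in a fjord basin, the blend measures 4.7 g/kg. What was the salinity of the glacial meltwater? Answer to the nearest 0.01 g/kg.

Salt balance: 182,100,000×17 + 493,400,000×S = 675,500,000×4.7
3,095,700,000 + 493,400,000·S = 3,174,850,000
S = (3,174,850,000 − 3,095,700,000) / 493,400,000 = 0.1604 g/kg

0.16 g/kg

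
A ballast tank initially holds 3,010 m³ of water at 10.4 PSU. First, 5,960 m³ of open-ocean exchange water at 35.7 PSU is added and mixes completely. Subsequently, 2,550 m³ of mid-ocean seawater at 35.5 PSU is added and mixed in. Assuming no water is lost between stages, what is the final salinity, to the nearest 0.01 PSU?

29.05 PSU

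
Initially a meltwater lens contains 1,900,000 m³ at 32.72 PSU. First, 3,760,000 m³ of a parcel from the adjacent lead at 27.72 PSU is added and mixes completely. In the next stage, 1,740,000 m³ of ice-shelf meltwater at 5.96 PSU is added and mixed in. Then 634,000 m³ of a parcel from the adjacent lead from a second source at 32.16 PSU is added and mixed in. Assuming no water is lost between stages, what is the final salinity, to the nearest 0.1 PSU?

24.5 PSU

Weighted by volume,
Initial salt = 1,900,000×32.72 = 62,168,000
After stage 1: salt = 62,168,000 + 3,760,000×27.72 = 166,395,200; volume = 5,660,000 m³; S = 29.398 PSU
After stage 2: salt = 166,395,200 + 1,740,000×5.96 = 176,765,600; volume = 7,400,000 m³; S = 23.887 PSU
After stage 3: salt = 176,765,600 + 634,000×32.16 = 197,155,040; volume = 8,034,000 m³
S = 197,155,040 / 8,034,000 = 24.5401 PSU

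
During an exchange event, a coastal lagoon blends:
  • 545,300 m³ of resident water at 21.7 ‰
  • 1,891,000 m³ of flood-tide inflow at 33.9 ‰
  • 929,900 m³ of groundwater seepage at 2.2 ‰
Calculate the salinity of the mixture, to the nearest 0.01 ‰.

23.17 ‰

Salt balance:
salt = 545,300×21.7 + 1,891,000×33.9 + 929,900×2.2 = 11,833,010 + 64,104,900 + 2,045,780 = 77,983,690
volume = 545,300 + 1,891,000 + 929,900 = 3,366,200 m³
S = 77,983,690 / 3,366,200 = 23.1667 ‰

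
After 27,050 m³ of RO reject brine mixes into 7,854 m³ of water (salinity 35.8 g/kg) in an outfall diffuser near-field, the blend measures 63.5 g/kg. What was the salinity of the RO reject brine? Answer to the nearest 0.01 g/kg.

71.54 g/kg

Salt balance: 7,854×35.8 + 27,050×S = 34,904×63.5
281,173.2 + 27,050·S = 2,216,404
S = (2,216,404 − 281,173.2) / 27,050 = 71.5427 g/kg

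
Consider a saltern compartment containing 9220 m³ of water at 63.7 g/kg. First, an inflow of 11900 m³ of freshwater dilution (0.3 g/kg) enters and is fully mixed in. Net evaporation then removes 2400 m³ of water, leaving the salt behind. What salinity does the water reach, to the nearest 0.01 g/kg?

31.56 g/kg

After mixing: salt = 9,220×63.7 + 11,900×0.3 = 590,884; volume = 21,120 m³
After evaporation: salt unchanged = 590,884; volume = 21,120 − 2,400 = 18,720 m³
S = 590,884 / 18,720 = 31.5643 g/kg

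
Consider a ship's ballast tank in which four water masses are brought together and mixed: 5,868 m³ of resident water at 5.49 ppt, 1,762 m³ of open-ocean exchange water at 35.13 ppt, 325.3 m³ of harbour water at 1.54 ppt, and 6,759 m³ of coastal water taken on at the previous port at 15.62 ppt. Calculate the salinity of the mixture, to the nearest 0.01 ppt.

13.61 ppt

Salt balance:
salt = 5,868×5.49 + 1,762×35.13 + 325.3×1.54 + 6,759×15.62 = 32,215.32 + 61,899.06 + 500.962 + 105,575.58 = 200,190.922
volume = 5,868 + 1,762 + 325.3 + 6,759 = 14,714.3 m³
S = 200,190.922 / 14,714.3 = 13.6052 ppt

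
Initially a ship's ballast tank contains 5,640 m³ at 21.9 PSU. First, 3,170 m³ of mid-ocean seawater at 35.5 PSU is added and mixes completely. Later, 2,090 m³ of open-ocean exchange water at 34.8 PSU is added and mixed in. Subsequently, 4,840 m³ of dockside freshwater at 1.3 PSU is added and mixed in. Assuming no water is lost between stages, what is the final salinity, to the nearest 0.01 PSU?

Conserving salt mass:
Initial salt = 5,640×21.9 = 123,516
After stage 1: salt = 123,516 + 3,170×35.5 = 236,051; volume = 8,810 m³; S = 26.794 PSU
After stage 2: salt = 236,051 + 2,090×34.8 = 308,783; volume = 10,900 m³; S = 28.329 PSU
After stage 3: salt = 308,783 + 4,840×1.3 = 315,075; volume = 15,740 m³
S = 315,075 / 15,740 = 20.0175 PSU

20.02 PSU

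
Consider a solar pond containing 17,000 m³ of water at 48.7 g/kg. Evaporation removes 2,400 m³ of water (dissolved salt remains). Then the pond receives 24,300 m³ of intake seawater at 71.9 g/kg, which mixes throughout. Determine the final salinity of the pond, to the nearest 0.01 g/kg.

66.20 g/kg

After evaporation: salt = 17,000×48.7 = 827,900; volume = 17,000 − 2,400 = 14,600 m³
After mixing: salt = 827,900 + 24,300×71.9 = 2,575,070; volume = 14,600 + 24,300 = 38,900 m³
S = 2,575,070 / 38,900 = 66.1972 g/kg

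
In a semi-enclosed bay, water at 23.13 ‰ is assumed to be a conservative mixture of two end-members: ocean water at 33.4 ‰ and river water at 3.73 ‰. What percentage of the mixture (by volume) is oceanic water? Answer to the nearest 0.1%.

65.4%

Let g be the oceanic fraction. Salt balance per unit volume:
g×33.4 + (1−g)×3.73 = 23.13
g = (23.13 − 3.73) / (33.4 − 3.73) = 19.4/29.67 = 0.6539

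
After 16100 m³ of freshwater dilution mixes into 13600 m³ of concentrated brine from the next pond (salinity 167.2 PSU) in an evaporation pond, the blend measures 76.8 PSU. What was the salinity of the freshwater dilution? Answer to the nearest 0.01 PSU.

0.44 PSU

Salt balance: 13,600×167.2 + 16,100×S = 29,700×76.8
2,273,920 + 16,100·S = 2,280,960
S = (2,280,960 − 2,273,920) / 16,100 = 0.4373 PSU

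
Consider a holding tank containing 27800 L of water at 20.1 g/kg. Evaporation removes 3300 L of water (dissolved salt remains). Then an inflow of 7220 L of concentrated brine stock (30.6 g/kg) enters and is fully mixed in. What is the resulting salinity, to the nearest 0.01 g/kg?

After evaporation: salt = 27,800×20.1 = 558,780; volume = 27,800 − 3,300 = 24,500 L
After mixing: salt = 558,780 + 7,220×30.6 = 779,712; volume = 24,500 + 7,220 = 31,720 L
S = 779,712 / 31,720 = 24.5811 g/kg

24.58 g/kg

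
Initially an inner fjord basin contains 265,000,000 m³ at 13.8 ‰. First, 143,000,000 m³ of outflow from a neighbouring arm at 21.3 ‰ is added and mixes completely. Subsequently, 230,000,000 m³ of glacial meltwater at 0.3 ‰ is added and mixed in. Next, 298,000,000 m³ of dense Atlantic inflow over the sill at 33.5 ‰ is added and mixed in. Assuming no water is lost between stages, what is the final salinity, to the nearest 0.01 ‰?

17.90 ‰

Conserving salt mass:
Initial salt = 265,000,000×13.8 = 3,657,000,000
After stage 1: salt = 3,657,000,000 + 143,000,000×21.3 = 6,702,900,000; volume = 408,000,000 m³; S = 16.429 ‰
After stage 2: salt = 6,702,900,000 + 230,000,000×0.3 = 6,771,900,000; volume = 638,000,000 m³; S = 10.614 ‰
After stage 3: salt = 6,771,900,000 + 298,000,000×33.5 = 16,754,900,000; volume = 936,000,000 m³
S = 16,754,900,000 / 936,000,000 = 17.9005 ‰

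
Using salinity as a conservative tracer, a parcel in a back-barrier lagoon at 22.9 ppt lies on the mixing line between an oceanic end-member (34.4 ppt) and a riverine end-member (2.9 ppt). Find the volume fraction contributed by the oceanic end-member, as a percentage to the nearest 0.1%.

Let g be the oceanic fraction. Salt balance per unit volume:
g×34.4 + (1−g)×2.9 = 22.9
g = (22.9 − 2.9) / (34.4 − 2.9) = 20/31.5 = 0.6349

63.5%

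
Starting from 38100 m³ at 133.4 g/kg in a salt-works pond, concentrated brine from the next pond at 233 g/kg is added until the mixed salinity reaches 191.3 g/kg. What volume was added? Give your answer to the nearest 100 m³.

52900 m³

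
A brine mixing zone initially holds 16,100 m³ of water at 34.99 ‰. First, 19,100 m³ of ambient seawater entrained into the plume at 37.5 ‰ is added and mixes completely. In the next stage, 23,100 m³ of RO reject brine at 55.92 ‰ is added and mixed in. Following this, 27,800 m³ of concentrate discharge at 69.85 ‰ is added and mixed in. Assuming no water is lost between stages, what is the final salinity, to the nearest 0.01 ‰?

Conserving salt mass:
Initial salt = 16,100×34.99 = 563,339
After stage 1: salt = 563,339 + 19,100×37.5 = 1,279,589; volume = 35,200 m³; S = 36.352 ‰
After stage 2: salt = 1,279,589 + 23,100×55.92 = 2,571,341; volume = 58,300 m³; S = 44.105 ‰
After stage 3: salt = 2,571,341 + 27,800×69.85 = 4,513,171; volume = 86,100 m³
S = 4,513,171 / 86,100 = 52.4178 ‰

52.42 ‰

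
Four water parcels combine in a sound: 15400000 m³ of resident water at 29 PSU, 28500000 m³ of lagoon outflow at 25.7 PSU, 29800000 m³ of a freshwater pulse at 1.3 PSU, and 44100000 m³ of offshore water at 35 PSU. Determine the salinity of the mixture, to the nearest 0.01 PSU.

23.44 PSU

By conservation of dissolved salt,
salt = 15,400,000×29 + 28,500,000×25.7 + 29,800,000×1.3 + 44,100,000×35 = 446,600,000 + 732,450,000 + 38,740,000 + 1,543,500,000 = 2,761,290,000
volume = 15,400,000 + 28,500,000 + 29,800,000 + 44,100,000 = 117,800,000 m³
S = 2,761,290,000 / 117,800,000 = 23.4405 PSU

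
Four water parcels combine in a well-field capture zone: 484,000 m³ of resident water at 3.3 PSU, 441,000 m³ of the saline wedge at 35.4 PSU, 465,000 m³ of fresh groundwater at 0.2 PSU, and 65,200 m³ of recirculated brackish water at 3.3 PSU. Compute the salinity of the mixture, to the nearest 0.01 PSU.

12.04 PSU

Salt balance:
salt = 484,000×3.3 + 441,000×35.4 + 465,000×0.2 + 65,200×3.3 = 1,597,200 + 15,611,400 + 93,000 + 215,160 = 17,516,760
volume = 484,000 + 441,000 + 465,000 + 65,200 = 1,455,200 m³
S = 17,516,760 / 1,455,200 = 12.0374 PSU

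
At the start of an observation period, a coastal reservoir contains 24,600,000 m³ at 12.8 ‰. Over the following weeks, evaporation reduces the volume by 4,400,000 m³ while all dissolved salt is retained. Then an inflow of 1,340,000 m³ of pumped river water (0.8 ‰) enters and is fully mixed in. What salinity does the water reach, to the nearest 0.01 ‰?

After evaporation: salt = 24,600,000×12.8 = 314,880,000; volume = 24,600,000 − 4,400,000 = 20,200,000 m³
After mixing: salt = 314,880,000 + 1,340,000×0.8 = 315,952,000; volume = 20,200,000 + 1,340,000 = 21,540,000 m³
S = 315,952,000 / 21,540,000 = 14.6682 ‰

14.67 ‰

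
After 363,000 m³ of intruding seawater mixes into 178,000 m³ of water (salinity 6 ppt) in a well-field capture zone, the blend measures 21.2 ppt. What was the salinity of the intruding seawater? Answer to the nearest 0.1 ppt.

28.7 ppt

Salt balance: 178,000×6 + 363,000×S = 541,000×21.2
1,068,000 + 363,000·S = 11,469,200
S = (11,469,200 − 1,068,000) / 363,000 = 28.6534 ppt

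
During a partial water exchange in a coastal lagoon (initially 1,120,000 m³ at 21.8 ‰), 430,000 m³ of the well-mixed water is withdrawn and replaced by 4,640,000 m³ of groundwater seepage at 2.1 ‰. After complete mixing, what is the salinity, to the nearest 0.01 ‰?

Remaining after removal: 690,000 m³ at 21.8 ‰ (salt = 15,042,000)
After addition: salt = 15,042,000 + 4,640,000×2.1 = 24,786,000; volume = 5,330,000 m³
S = 24,786,000 / 5,330,000 = 4.6503 ‰

4.65 ‰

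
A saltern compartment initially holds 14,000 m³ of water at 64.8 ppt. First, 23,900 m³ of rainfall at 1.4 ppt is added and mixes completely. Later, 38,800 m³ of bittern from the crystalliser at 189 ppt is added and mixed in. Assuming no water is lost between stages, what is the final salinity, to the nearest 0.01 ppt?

Weighted by volume,
Initial salt = 14,000×64.8 = 907,200
After stage 1: salt = 907,200 + 23,900×1.4 = 940,660; volume = 37,900 m³; S = 24.82 ppt
After stage 2: salt = 940,660 + 38,800×189 = 8,273,860; volume = 76,700 m³
S = 8,273,860 / 76,700 = 107.873 ppt

107.87 ppt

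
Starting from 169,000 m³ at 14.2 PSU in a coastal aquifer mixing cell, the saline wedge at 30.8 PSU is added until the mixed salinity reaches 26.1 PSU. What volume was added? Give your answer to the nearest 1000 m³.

Salt balance: 169,000×14.2 + V×30.8 = (169,000+V)×26.1
2,399,800 + 30.8V = 4,410,900 + 26.1V
2,011,100 = 4.7V
V = 427,893.62 m³

428000 m³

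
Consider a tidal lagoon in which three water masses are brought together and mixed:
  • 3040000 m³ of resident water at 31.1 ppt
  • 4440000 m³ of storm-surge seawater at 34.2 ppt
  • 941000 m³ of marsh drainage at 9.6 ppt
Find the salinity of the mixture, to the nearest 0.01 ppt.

30.33 ppt

By conservation of dissolved salt,
salt = 3,040,000×31.1 + 4,440,000×34.2 + 941,000×9.6 = 94,544,000 + 151,848,000 + 9,033,600 = 255,425,600
volume = 3,040,000 + 4,440,000 + 941,000 = 8,421,000 m³
S = 255,425,600 / 8,421,000 = 30.332 ppt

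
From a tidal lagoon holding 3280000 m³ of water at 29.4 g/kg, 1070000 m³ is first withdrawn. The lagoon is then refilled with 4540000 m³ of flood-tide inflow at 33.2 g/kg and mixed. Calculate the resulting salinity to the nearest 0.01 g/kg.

31.96 g/kg

Remaining after removal: 2,210,000 m³ at 29.4 g/kg (salt = 64,974,000)
After addition: salt = 64,974,000 + 4,540,000×33.2 = 215,702,000; volume = 6,750,000 m³
S = 215,702,000 / 6,750,000 = 31.9559 g/kg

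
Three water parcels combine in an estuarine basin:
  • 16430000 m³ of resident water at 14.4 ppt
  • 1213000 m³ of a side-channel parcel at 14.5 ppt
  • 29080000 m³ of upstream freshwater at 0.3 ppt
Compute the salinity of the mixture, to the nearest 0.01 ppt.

5.63 ppt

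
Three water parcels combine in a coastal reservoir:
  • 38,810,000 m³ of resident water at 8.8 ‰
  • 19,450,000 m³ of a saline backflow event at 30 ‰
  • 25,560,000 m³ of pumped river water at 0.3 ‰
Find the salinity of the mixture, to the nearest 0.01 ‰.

11.13 ‰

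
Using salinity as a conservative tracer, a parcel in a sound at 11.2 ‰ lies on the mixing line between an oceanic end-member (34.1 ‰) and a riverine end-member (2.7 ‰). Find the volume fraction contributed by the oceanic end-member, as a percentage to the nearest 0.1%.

27.1%

Let g be the oceanic fraction. Salt balance per unit volume:
g×34.1 + (1−g)×2.7 = 11.2
g = (11.2 − 2.7) / (34.1 − 2.7) = 8.5/31.4 = 0.2707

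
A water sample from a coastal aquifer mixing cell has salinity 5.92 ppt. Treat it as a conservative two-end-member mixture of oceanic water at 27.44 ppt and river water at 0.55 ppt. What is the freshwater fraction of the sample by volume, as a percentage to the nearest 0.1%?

Let f be the freshwater fraction. Salt balance per unit volume:
f×0.55 + (1−f)×27.44 = 5.92
f = (27.44 − 5.92) / (27.44 − 0.55) = 21.52/26.89 = 0.8003

80.0%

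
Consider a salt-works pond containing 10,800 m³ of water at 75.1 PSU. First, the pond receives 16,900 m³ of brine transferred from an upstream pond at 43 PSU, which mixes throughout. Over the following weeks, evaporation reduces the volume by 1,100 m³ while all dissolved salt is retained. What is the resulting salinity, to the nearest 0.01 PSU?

57.81 PSU

After mixing: salt = 10,800×75.1 + 16,900×43 = 1,537,780; volume = 27,700 m³
After evaporation: salt unchanged = 1,537,780; volume = 27,700 − 1,100 = 26,600 m³
S = 1,537,780 / 26,600 = 57.8113 PSU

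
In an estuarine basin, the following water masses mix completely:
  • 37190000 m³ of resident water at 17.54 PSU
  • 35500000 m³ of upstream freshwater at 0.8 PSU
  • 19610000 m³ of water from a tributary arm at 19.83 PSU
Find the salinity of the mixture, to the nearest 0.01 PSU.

11.59 PSU

Total salt / total volume:
salt = 37,190,000×17.54 + 35,500,000×0.8 + 19,610,000×19.83 = 652,312,600 + 28,400,000 + 388,866,300 = 1,069,578,900
volume = 37,190,000 + 35,500,000 + 19,610,000 = 92,300,000 m³
S = 1,069,578,900 / 92,300,000 = 11.5881 PSU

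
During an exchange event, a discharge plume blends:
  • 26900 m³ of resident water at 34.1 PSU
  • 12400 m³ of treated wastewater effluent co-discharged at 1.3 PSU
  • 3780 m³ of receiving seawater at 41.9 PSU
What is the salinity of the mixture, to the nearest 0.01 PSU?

25.34 PSU

Total salt / total volume:
salt = 26,900×34.1 + 12,400×1.3 + 3,780×41.9 = 917,290 + 16,120 + 158,382 = 1,091,792
volume = 26,900 + 12,400 + 3,780 = 43,080 m³
S = 1,091,792 / 43,080 = 25.3434 PSU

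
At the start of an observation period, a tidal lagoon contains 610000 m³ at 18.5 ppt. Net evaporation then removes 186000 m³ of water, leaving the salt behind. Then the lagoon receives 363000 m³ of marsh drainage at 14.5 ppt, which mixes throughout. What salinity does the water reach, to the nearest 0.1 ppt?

After evaporation: salt = 610,000×18.5 = 11,285,000; volume = 610,000 − 186,000 = 424,000 m³
After mixing: salt = 11,285,000 + 363,000×14.5 = 16,548,500; volume = 424,000 + 363,000 = 787,000 m³
S = 16,548,500 / 787,000 = 21.0273 ppt

21.0 ppt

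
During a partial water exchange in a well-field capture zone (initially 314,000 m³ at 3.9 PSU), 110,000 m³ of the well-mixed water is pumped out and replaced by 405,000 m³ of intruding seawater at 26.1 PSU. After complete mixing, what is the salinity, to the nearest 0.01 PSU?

18.66 PSU

Remaining after removal: 204,000 m³ at 3.9 PSU (salt = 795,600)
After addition: salt = 795,600 + 405,000×26.1 = 11,366,100; volume = 609,000 m³
S = 11,366,100 / 609,000 = 18.6635 PSU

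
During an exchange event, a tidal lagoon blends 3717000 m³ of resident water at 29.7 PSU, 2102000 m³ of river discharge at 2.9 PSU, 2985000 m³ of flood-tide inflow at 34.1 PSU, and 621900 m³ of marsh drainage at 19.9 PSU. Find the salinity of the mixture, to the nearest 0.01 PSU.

By conservation of dissolved salt,
salt = 3,717,000×29.7 + 2,102,000×2.9 + 2,985,000×34.1 + 621,900×19.9 = 110,394,900 + 6,095,800 + 101,788,500 + 12,375,810 = 230,655,010
volume = 3,717,000 + 2,102,000 + 2,985,000 + 621,900 = 9,425,900 m³
S = 230,655,010 / 9,425,900 = 24.4703 PSU

24.47 PSU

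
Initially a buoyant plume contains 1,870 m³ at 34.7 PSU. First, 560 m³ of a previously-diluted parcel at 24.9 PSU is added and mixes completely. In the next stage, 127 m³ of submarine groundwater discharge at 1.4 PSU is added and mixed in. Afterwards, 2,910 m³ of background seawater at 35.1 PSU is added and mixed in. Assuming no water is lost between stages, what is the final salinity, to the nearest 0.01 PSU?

Conserving salt mass:
Initial salt = 1,870×34.7 = 64,889
After stage 1: salt = 64,889 + 560×24.9 = 78,833; volume = 2,430 m³; S = 32.442 PSU
After stage 2: salt = 78,833 + 127×1.4 = 79,010.8; volume = 2,557 m³; S = 30.9 PSU
After stage 3: salt = 79,010.8 + 2,910×35.1 = 181,151.8; volume = 5,467 m³
S = 181,151.8 / 5,467 = 33.1355 PSU

33.14 PSU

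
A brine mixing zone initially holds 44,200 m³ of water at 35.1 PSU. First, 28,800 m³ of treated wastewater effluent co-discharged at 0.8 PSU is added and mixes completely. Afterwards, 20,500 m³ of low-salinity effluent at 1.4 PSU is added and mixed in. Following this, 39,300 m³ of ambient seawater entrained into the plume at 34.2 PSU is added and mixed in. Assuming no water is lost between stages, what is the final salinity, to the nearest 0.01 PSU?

Weighted by volume,
Initial salt = 44,200×35.1 = 1,551,420
After stage 1: salt = 1,551,420 + 28,800×0.8 = 1,574,460; volume = 73,000 m³; S = 21.568 PSU
After stage 2: salt = 1,574,460 + 20,500×1.4 = 1,603,160; volume = 93,500 m³; S = 17.146 PSU
After stage 3: salt = 1,603,160 + 39,300×34.2 = 2,947,220; volume = 132,800 m³
S = 2,947,220 / 132,800 = 22.1929 PSU

22.19 PSU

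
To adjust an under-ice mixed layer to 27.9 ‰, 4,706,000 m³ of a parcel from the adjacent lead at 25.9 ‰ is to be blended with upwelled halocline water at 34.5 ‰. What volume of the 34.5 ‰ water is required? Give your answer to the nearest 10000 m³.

1430000 m³

Salt balance: 4,706,000×25.9 + V×34.5 = (4,706,000+V)×27.9
121,885,400 + 34.5V = 131,297,400 + 27.9V
9,412,000 = 6.6V
V = 1,426,060.61 m³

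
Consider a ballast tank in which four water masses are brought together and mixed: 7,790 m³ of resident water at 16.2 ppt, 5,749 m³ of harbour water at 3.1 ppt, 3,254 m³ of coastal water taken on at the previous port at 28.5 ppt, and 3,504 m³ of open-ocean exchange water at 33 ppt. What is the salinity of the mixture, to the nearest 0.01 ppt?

Total salt / total volume:
salt = 7,790×16.2 + 5,749×3.1 + 3,254×28.5 + 3,504×33 = 126,198 + 17,821.9 + 92,739 + 115,632 = 352,390.9
volume = 7,790 + 5,749 + 3,254 + 3,504 = 20,297 m³
S = 352,390.9 / 20,297 = 17.3617 ppt

17.36 ppt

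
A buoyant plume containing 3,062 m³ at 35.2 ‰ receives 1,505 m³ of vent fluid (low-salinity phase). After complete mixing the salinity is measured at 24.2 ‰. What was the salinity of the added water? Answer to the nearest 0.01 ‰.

Salt balance: 3,062×35.2 + 1,505×S = 4,567×24.2
107,782.4 + 1,505·S = 110,521.4
S = (110,521.4 − 107,782.4) / 1,505 = 1.8199 ‰

1.82 ‰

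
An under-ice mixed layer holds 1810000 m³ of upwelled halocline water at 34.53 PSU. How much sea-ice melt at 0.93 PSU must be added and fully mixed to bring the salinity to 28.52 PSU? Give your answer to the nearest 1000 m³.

394000 m³

Salt balance: 1,810,000×34.53 + V×0.93 = (1,810,000+V)×28.52
62,499,300 + 0.93V = 51,621,200 + 28.52V
10,878,100 = 27.59V
V = 394,276.91 m³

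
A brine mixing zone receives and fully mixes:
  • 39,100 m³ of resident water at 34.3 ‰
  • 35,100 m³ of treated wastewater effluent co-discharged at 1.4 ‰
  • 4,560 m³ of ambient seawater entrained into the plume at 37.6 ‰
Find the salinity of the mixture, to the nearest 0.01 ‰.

Weighted by volume,
salt = 39,100×34.3 + 35,100×1.4 + 4,560×37.6 = 1,341,130 + 49,140 + 171,456 = 1,561,726
volume = 39,100 + 35,100 + 4,560 = 78,760 m³
S = 1,561,726 / 78,760 = 19.8289 ‰

19.83 ‰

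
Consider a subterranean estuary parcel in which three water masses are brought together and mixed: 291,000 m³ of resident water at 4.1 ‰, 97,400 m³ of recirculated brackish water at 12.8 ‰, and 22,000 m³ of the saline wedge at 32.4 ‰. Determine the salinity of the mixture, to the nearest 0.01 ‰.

Salt balance:
salt = 291,000×4.1 + 97,400×12.8 + 22,000×32.4 = 1,193,100 + 1,246,720 + 712,800 = 3,152,620
volume = 291,000 + 97,400 + 22,000 = 410,400 m³
S = 3,152,620 / 410,400 = 7.6818 ‰

7.68 ‰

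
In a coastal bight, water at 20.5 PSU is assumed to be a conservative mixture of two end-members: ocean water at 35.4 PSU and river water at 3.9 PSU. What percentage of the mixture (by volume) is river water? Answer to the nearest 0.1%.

47.3%

Let f be the freshwater fraction. Salt balance per unit volume:
f×3.9 + (1−f)×35.4 = 20.5
f = (35.4 − 20.5) / (35.4 − 3.9) = 14.9/31.5 = 0.473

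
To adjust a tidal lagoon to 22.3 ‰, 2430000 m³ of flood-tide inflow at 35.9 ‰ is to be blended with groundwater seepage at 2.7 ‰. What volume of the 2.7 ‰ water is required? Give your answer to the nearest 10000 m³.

Salt balance: 2,430,000×35.9 + V×2.7 = (2,430,000+V)×22.3
87,237,000 + 2.7V = 54,189,000 + 22.3V
33,048,000 = 19.6V
V = 1,686,122.45 m³

1690000 m³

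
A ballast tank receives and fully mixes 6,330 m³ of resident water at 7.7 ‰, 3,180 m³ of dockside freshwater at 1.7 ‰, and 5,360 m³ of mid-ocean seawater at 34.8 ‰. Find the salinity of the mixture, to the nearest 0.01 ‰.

16.19 ‰

Mass of salt is conserved:
salt = 6,330×7.7 + 3,180×1.7 + 5,360×34.8 = 48,741 + 5,406 + 186,528 = 240,675
volume = 6,330 + 3,180 + 5,360 = 14,870 m³
S = 240,675 / 14,870 = 16.1853 ‰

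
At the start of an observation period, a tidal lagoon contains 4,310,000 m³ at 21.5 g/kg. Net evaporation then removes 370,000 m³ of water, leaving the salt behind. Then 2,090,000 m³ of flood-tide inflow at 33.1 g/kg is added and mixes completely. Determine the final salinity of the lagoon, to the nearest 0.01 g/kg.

26.84 g/kg

After evaporation: salt = 4,310,000×21.5 = 92,665,000; volume = 4,310,000 − 370,000 = 3,940,000 m³
After mixing: salt = 92,665,000 + 2,090,000×33.1 = 161,844,000; volume = 3,940,000 + 2,090,000 = 6,030,000 m³
S = 161,844,000 / 6,030,000 = 26.8398 g/kg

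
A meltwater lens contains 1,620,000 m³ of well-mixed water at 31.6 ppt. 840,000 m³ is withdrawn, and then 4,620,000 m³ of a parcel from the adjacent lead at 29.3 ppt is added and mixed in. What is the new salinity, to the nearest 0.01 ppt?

Remaining after removal: 780,000 m³ at 31.6 ppt (salt = 24,648,000)
After addition: salt = 24,648,000 + 4,620,000×29.3 = 160,014,000; volume = 5,400,000 m³
S = 160,014,000 / 5,400,000 = 29.6322 ppt

29.63 ppt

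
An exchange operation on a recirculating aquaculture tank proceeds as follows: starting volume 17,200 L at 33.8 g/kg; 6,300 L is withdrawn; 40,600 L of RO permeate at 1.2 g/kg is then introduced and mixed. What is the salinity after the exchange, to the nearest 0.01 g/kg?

8.10 g/kg

Remaining after removal: 10,900 L at 33.8 g/kg (salt = 368,420)
After addition: salt = 368,420 + 40,600×1.2 = 417,140; volume = 51,500 L
S = 417,140 / 51,500 = 8.0998 g/kg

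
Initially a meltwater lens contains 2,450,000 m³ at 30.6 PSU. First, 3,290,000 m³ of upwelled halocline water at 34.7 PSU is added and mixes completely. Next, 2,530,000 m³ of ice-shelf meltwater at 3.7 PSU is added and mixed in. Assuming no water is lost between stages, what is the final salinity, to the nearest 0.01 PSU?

Conserving salt mass:
Initial salt = 2,450,000×30.6 = 74,970,000
After stage 1: salt = 74,970,000 + 3,290,000×34.7 = 189,133,000; volume = 5,740,000 m³; S = 32.95 PSU
After stage 2: salt = 189,133,000 + 2,530,000×3.7 = 198,494,000; volume = 8,270,000 m³
S = 198,494,000 / 8,270,000 = 24.0017 PSU

24.00 PSU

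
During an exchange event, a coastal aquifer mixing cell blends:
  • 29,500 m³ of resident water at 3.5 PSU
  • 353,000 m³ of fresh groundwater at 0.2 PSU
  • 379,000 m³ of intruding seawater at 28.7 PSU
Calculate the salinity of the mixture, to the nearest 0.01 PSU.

14.51 PSU

Conserving salt mass:
salt = 29,500×3.5 + 353,000×0.2 + 379,000×28.7 = 103,250 + 70,600 + 10,877,300 = 11,051,150
volume = 29,500 + 353,000 + 379,000 = 761,500 m³
S = 11,051,150 / 761,500 = 14.5123 PSU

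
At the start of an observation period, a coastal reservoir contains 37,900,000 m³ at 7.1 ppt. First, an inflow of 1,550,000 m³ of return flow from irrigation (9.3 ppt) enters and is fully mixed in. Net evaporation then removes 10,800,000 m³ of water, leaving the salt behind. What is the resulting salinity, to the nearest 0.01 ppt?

After mixing: salt = 37,900,000×7.1 + 1,550,000×9.3 = 283,505,000; volume = 39,450,000 m³
After evaporation: salt unchanged = 283,505,000; volume = 39,450,000 − 10,800,000 = 28,650,000 m³
S = 283,505,000 / 28,650,000 = 9.8955 ppt

9.90 ppt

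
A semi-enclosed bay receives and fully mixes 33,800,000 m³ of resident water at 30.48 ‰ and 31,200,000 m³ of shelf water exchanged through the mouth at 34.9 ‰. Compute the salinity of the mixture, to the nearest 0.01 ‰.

Mass of salt is conserved:
salt = 33,800,000×30.48 + 31,200,000×34.9 = 1,030,224,000 + 1,088,880,000 = 2,119,104,000
volume = 33,800,000 + 31,200,000 = 65,000,000 m³
S = 2,119,104,000 / 65,000,000 = 32.6016 ‰

32.60 ‰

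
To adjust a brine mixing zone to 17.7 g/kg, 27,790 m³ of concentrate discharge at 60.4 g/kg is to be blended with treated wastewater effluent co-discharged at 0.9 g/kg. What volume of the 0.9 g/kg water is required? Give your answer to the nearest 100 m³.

70600 m³

Salt balance: 27,790×60.4 + V×0.9 = (27,790+V)×17.7
1,678,516 + 0.9V = 491,883 + 17.7V
1,186,633 = 16.8V
V = 70,632.92 m³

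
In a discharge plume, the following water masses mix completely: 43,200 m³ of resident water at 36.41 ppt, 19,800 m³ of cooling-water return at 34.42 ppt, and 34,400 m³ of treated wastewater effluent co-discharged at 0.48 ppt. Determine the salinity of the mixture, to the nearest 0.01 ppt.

Mass of salt is conserved:
salt = 43,200×36.41 + 19,800×34.42 + 34,400×0.48 = 1,572,912 + 681,516 + 16,512 = 2,270,940
volume = 43,200 + 19,800 + 34,400 = 97,400 m³
S = 2,270,940 / 97,400 = 23.3156 ppt

23.32 ppt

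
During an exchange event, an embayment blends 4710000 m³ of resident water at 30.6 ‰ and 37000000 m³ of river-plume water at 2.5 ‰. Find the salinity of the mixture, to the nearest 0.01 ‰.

By conservation of dissolved salt,
salt = 4,710,000×30.6 + 37,000,000×2.5 = 144,126,000 + 92,500,000 = 236,626,000
volume = 4,710,000 + 37,000,000 = 41,710,000 m³
S = 236,626,000 / 41,710,000 = 5.6731 ‰

5.67 ‰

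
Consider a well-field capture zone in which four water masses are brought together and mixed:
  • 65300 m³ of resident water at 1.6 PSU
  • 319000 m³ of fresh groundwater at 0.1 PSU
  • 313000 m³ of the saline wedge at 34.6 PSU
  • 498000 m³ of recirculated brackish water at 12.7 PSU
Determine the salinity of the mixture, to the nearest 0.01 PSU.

14.47 PSU

Conserving salt mass:
salt = 65,300×1.6 + 319,000×0.1 + 313,000×34.6 + 498,000×12.7 = 104,480 + 31,900 + 10,829,800 + 6,324,600 = 17,290,780
volume = 65,300 + 319,000 + 313,000 + 498,000 = 1,195,300 m³
S = 17,290,780 / 1,195,300 = 14.4656 PSU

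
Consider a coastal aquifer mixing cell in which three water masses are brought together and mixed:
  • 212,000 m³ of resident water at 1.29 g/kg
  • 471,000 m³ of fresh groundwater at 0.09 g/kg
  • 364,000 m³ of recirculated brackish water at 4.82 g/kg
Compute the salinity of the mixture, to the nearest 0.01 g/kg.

1.98 g/kg

Weighted by volume,
salt = 212,000×1.29 + 471,000×0.09 + 364,000×4.82 = 273,480 + 42,390 + 1,754,480 = 2,070,350
volume = 212,000 + 471,000 + 364,000 = 1,047,000 m³
S = 2,070,350 / 1,047,000 = 1.9774 g/kg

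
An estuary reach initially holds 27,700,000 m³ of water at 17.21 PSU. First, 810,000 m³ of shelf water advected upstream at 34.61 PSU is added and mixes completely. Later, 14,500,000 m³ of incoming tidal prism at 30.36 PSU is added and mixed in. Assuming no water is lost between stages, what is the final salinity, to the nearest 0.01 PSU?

21.97 PSU

Total salt / total volume:
Initial salt = 27,700,000×17.21 = 476,717,000
After stage 1: salt = 476,717,000 + 810,000×34.61 = 504,751,100; volume = 28,510,000 m³; S = 17.704 PSU
After stage 2: salt = 504,751,100 + 14,500,000×30.36 = 944,971,100; volume = 43,010,000 m³
S = 944,971,100 / 43,010,000 = 21.971 PSU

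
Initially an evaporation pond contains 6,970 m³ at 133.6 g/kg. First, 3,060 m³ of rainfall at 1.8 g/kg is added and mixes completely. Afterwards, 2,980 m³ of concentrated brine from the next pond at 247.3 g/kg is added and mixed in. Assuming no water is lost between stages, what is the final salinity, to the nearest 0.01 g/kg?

Mass of salt is conserved:
Initial salt = 6,970×133.6 = 931,192
After stage 1: salt = 931,192 + 3,060×1.8 = 936,700; volume = 10,030 m³; S = 93.39 g/kg
After stage 2: salt = 936,700 + 2,980×247.3 = 1,673,654; volume = 13,010 m³
S = 1,673,654 / 13,010 = 128.6437 g/kg

128.64 g/kg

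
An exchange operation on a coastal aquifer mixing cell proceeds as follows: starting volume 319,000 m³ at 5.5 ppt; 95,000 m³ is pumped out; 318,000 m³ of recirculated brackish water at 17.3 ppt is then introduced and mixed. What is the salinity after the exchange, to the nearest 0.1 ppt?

12.4 ppt

Remaining after removal: 224,000 m³ at 5.5 ppt (salt = 1,232,000)
After addition: salt = 1,232,000 + 318,000×17.3 = 6,733,400; volume = 542,000 m³
S = 6,733,400 / 542,000 = 12.4232 ppt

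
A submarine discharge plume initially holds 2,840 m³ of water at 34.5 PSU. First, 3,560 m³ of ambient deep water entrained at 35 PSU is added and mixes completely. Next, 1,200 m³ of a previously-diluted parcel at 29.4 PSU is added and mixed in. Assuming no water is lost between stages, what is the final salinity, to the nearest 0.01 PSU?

33.93 PSU

Conserving salt mass:
Initial salt = 2,840×34.5 = 97,980
After stage 1: salt = 97,980 + 3,560×35 = 222,580; volume = 6,400 m³; S = 34.778 PSU
After stage 2: salt = 222,580 + 1,200×29.4 = 257,860; volume = 7,600 m³
S = 257,860 / 7,600 = 33.9289 PSU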